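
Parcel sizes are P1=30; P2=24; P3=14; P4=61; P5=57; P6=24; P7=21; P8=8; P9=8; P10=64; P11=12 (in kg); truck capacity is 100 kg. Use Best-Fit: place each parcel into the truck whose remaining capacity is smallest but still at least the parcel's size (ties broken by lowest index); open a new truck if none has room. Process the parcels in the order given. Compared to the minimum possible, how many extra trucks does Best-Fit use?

Best-Fit: [30,24,14,24,8] [61,21,8] [57] [64,12] → 4 trucks.
Total size 323 kg; any packing needs at least ⌈323/100⌉ = 4 trucks.
So 4 is already optimal.

0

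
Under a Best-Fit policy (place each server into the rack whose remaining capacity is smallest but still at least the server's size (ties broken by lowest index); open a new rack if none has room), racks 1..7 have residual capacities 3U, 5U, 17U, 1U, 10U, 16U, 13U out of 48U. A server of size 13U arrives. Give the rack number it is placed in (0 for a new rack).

7

Racks with room: rack 3 (17U), rack 6 (16U), rack 7 (13U).
Tightest fit is rack 7 with 13U free.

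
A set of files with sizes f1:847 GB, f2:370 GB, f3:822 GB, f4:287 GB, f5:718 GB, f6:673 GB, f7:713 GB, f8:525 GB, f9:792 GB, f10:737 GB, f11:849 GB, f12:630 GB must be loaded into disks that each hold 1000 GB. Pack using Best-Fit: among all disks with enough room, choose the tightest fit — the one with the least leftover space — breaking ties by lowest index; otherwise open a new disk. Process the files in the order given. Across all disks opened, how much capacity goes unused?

3037

disk 1: place f1 (847 GB), 153 GB left
disk 2: place f2 (370 GB), 630 GB left
disk 3: place f3 (822 GB), 178 GB left
disk 2: place f4 (287 GB), 343 GB left
disk 4: place f5 (718 GB), 282 GB left
disk 5: place f6 (673 GB), 327 GB left
disk 6: place f7 (713 GB), 287 GB left
disk 7: place f8 (525 GB), 475 GB left
disk 8: place f9 (792 GB), 208 GB left
disk 9: place f10 (737 GB), 263 GB left
disk 10: place f11 (849 GB), 151 GB left
disk 11: place f12 (630 GB), 370 GB left
11 disks × 1000 GB = 11000 GB; used 7963 GB; unused 3037 GB.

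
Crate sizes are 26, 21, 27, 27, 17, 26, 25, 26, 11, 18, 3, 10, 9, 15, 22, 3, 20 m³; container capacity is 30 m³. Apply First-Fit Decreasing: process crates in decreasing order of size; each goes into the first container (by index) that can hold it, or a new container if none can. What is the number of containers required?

Sorted descending: 27, 27, 26, 26, 26, 25, 22, 21, 20, 18, 17, 15, 11, 10, 9, 3, 3.
container 1: place 27 m³, 3 m³ left
container 2: place 27 m³, 3 m³ left
container 3: place 26 m³, 4 m³ left
container 4: place 26 m³, 4 m³ left
container 5: place 26 m³, 4 m³ left
container 6: place 25 m³, 5 m³ left
container 7: place 22 m³, 8 m³ left
container 8: place 21 m³, 9 m³ left
container 9: place 20 m³, 10 m³ left
container 10: place 18 m³, 12 m³ left
container 11: place 17 m³, 13 m³ left
container 12: place 15 m³, 15 m³ left
container 10: place 11 m³, 1 m³ left
container 9: place 10 m³, 0 m³ left
container 8: place 9 m³, 0 m³ left
container 1: place 3 m³, 0 m³ left
container 2: place 3 m³, 0 m³ left

12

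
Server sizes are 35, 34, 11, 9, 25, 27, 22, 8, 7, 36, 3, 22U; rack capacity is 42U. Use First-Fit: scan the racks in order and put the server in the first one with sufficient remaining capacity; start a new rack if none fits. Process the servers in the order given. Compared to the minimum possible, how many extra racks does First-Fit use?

0

First-Fit: [35,7] [34,8] [11,9,22] [25,3] [27] [36] [22] → 7 racks.
7 servers exceed 21U (half the capacity), and no two of those can share a rack, so at least 7 racks are needed.
So 7 is already optimal.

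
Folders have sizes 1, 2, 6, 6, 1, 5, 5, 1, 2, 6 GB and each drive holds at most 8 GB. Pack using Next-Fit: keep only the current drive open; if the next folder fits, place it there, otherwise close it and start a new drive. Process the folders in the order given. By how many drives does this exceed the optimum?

1

Next-Fit: [1,2] [6] [6,1] [5] [5,1,2] [6] → 6 drives.
Total size 35 GB; any packing needs at least ⌈35/8⌉ = 5 drives.
An optimal packing achieves that bound: [6,2] [6,2] [6,1,1] [5,1] [5] → 5 drives.
Excess: 6 − 5 = 1.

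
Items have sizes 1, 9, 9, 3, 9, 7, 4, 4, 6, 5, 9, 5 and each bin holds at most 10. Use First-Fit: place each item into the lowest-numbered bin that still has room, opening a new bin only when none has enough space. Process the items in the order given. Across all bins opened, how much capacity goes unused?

Put 1 in bin 1; 9 remain.
Put 9 in bin 1; 0 remain.
Put 9 in bin 2; 1 remain.
Put 3 in bin 3; 7 remain.
Put 9 in bin 4; 1 remain.
Put 7 in bin 3; 0 remain.
Put 4 in bin 5; 6 remain.
Put 4 in bin 5; 2 remain.
Put 6 in bin 6; 4 remain.
Put 5 in bin 7; 5 remain.
Put 9 in bin 8; 1 remain.
Put 5 in bin 7; 0 remain.
8 bins × 10 = 80; used 71; unused 9.

9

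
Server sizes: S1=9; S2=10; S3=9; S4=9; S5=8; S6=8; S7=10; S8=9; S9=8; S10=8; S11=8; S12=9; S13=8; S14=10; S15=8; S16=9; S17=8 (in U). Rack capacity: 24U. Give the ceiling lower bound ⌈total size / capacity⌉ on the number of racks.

Total size = 9 + 10 + 9 + 9 + 8 + 8 + 10 + 9 + 8 + 8 + 8 + 9 + 8 + 10 + 8 + 9 + 8 = 148U.
⌈148 / 24⌉ = 7.

7 racks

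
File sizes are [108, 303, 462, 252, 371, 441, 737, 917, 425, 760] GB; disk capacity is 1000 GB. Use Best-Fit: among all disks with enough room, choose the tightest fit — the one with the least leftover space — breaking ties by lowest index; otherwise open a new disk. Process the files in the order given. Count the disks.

6

108 GB → disk 1 (remaining 892 GB)
303 GB → disk 1 (remaining 589 GB)
462 GB → disk 1 (remaining 127 GB)
252 GB → disk 2 (remaining 748 GB)
371 GB → disk 2 (remaining 377 GB)
441 GB → disk 3 (remaining 559 GB)
737 GB → disk 4 (remaining 263 GB)
917 GB → disk 5 (remaining 83 GB)
425 GB → disk 3 (remaining 134 GB)
760 GB → disk 6 (remaining 240 GB)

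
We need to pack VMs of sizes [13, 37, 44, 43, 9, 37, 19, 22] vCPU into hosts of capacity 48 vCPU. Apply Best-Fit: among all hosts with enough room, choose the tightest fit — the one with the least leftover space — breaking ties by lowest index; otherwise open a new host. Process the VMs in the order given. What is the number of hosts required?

6 hosts

Put 13 vCPU in host 1; 35 vCPU remain.
Put 37 vCPU in host 2; 11 vCPU remain.
Put 44 vCPU in host 3; 4 vCPU remain.
Put 43 vCPU in host 4; 5 vCPU remain.
Put 9 vCPU in host 2; 2 vCPU remain.
Put 37 vCPU in host 5; 11 vCPU remain.
Put 19 vCPU in host 1; 16 vCPU remain.
Put 22 vCPU in host 6; 26 vCPU remain.
Final hosts: [13,19] [37,9] [44] [43] [37] [22].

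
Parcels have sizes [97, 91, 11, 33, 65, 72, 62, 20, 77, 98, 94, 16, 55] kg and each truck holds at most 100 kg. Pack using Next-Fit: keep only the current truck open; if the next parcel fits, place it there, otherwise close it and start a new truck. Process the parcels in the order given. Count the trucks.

truck 1: place 97 kg, 3 kg left
truck 2: place 91 kg, 9 kg left
truck 3: place 11 kg, 89 kg left
truck 3: place 33 kg, 56 kg left
truck 4: place 65 kg, 35 kg left
truck 5: place 72 kg, 28 kg left
truck 6: place 62 kg, 38 kg left
truck 6: place 20 kg, 18 kg left
truck 7: place 77 kg, 23 kg left
truck 8: place 98 kg, 2 kg left
truck 9: place 94 kg, 6 kg left
truck 10: place 16 kg, 84 kg left
truck 10: place 55 kg, 29 kg left
Final trucks: [97] [91] [11,33] [65] [72] [62,20] [77] [98] [94] [16,55].

10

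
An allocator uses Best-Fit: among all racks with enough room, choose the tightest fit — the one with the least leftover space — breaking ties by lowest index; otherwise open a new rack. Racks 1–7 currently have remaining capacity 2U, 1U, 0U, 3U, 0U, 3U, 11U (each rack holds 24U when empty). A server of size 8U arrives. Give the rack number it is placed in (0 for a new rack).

7

Racks with room: rack 7 (11U).
Tightest fit is rack 7 with 11U free.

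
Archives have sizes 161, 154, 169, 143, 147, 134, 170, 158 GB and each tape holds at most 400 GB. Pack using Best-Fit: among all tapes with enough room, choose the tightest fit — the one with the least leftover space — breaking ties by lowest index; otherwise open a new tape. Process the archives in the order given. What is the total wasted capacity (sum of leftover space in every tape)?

364

tape 1: place 161 GB, 239 GB left
tape 1: place 154 GB, 85 GB left
tape 2: place 169 GB, 231 GB left
tape 2: place 143 GB, 88 GB left
tape 3: place 147 GB, 253 GB left
tape 3: place 134 GB, 119 GB left
tape 4: place 170 GB, 230 GB left
tape 4: place 158 GB, 72 GB left
4 tapes × 400 GB = 1600 GB; used 1236 GB; unused 364 GB.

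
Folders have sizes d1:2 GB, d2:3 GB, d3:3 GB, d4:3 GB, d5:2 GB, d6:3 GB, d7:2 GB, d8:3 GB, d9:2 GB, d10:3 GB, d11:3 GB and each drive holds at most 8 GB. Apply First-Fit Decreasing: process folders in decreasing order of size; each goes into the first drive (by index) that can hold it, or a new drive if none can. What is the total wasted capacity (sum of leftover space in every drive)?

3

Sorted descending: 3, 3, 3, 3, 3, 3, 3, 2, 2, 2, 2.
drive 1: place 3 GB, 5 GB left
drive 1: place 3 GB, 2 GB left
drive 2: place 3 GB, 5 GB left
drive 2: place 3 GB, 2 GB left
drive 3: place 3 GB, 5 GB left
drive 3: place 3 GB, 2 GB left
drive 4: place 3 GB, 5 GB left
drive 1: place 2 GB, 0 GB left
drive 2: place 2 GB, 0 GB left
drive 3: place 2 GB, 0 GB left
drive 4: place 2 GB, 3 GB left
4 drives × 8 GB = 32 GB; used 29 GB; unused 3 GB.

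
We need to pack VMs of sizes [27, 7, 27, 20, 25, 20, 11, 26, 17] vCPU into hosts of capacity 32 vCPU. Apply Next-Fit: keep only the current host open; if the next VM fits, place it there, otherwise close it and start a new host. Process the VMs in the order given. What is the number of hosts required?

8 hosts

27 vCPU → host 1 (remaining 5 vCPU)
7 vCPU → host 2 (remaining 25 vCPU)
27 vCPU → host 3 (remaining 5 vCPU)
20 vCPU → host 4 (remaining 12 vCPU)
25 vCPU → host 5 (remaining 7 vCPU)
20 vCPU → host 6 (remaining 12 vCPU)
11 vCPU → host 6 (remaining 1 vCPU)
26 vCPU → host 7 (remaining 6 vCPU)
17 vCPU → host 8 (remaining 15 vCPU)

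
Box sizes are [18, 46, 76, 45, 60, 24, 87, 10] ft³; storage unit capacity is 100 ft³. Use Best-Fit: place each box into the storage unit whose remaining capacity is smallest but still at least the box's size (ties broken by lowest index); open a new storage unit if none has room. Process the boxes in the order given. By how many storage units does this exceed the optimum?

Best-Fit: [18,46] [76,24] [45] [60] [87,10] → 5 storage units.
Total size 366 ft³; any packing needs at least ⌈366/100⌉ = 4 storage units.
An optimal packing achieves that bound: [87,10] [76,24] [60,18] [46,45] → 4 storage units.
Excess: 5 − 4 = 1.

1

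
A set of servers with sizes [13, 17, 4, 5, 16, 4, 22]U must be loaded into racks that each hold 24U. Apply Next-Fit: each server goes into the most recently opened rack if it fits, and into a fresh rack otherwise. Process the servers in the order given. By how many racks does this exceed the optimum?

1

Next-Fit: [13] [17,4] [5,16] [4] [22] → 5 racks.
Total size 81U; any packing needs at least ⌈81/24⌉ = 4 racks.
An optimal packing achieves that bound: [22] [17,5] [16,4,4] [13] → 4 racks.
Excess: 5 − 4 = 1.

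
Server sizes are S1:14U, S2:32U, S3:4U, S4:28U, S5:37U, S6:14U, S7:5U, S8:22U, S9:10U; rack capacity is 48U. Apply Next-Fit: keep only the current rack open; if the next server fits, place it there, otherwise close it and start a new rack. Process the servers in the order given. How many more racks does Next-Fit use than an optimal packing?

1

Next-Fit: [14,32] [4,28] [37] [14,5,22] [10] → 5 racks.
Total size 166U; any packing needs at least ⌈166/48⌉ = 4 racks.
An optimal packing achieves that bound: [37,10] [32,14] [28,14,5] [22,4] → 4 racks.
Excess: 5 − 4 = 1.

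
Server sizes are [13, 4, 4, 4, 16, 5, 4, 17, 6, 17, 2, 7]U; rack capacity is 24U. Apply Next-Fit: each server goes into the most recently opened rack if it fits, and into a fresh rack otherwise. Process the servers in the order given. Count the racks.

rack 1: place 13U, 11U left
rack 1: place 4U, 7U left
rack 1: place 4U, 3U left
rack 2: place 4U, 20U left
rack 2: place 16U, 4U left
rack 3: place 5U, 19U left
rack 3: place 4U, 15U left
rack 4: place 17U, 7U left
rack 4: place 6U, 1U left
rack 5: place 17U, 7U left
rack 5: place 2U, 5U left
rack 6: place 7U, 17U left
Final racks: [13,4,4] [4,16] [5,4] [17,6] [17,2] [7].

6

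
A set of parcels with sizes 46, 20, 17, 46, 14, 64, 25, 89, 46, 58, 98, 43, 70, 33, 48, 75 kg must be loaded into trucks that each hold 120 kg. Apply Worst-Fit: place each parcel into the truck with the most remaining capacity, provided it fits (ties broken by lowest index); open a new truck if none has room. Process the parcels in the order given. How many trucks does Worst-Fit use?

truck 1: place 46 kg, 74 kg left
truck 1: place 20 kg, 54 kg left
truck 1: place 17 kg, 37 kg left
truck 2: place 46 kg, 74 kg left
truck 2: place 14 kg, 60 kg left
truck 3: place 64 kg, 56 kg left
truck 2: place 25 kg, 35 kg left
truck 4: place 89 kg, 31 kg left
truck 3: place 46 kg, 10 kg left
truck 5: place 58 kg, 62 kg left
truck 6: place 98 kg, 22 kg left
truck 5: place 43 kg, 19 kg left
truck 7: place 70 kg, 50 kg left
truck 7: place 33 kg, 17 kg left
truck 8: place 48 kg, 72 kg left
truck 9: place 75 kg, 45 kg left

9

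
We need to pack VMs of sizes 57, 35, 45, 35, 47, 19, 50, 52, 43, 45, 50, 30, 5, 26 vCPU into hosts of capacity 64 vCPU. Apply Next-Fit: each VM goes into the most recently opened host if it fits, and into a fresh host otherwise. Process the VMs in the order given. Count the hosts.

12 hosts

57 vCPU → host 1 (remaining 7 vCPU)
35 vCPU → host 2 (remaining 29 vCPU)
45 vCPU → host 3 (remaining 19 vCPU)
35 vCPU → host 4 (remaining 29 vCPU)
47 vCPU → host 5 (remaining 17 vCPU)
19 vCPU → host 6 (remaining 45 vCPU)
50 vCPU → host 7 (remaining 14 vCPU)
52 vCPU → host 8 (remaining 12 vCPU)
43 vCPU → host 9 (remaining 21 vCPU)
45 vCPU → host 10 (remaining 19 vCPU)
50 vCPU → host 11 (remaining 14 vCPU)
30 vCPU → host 12 (remaining 34 vCPU)
5 vCPU → host 12 (remaining 29 vCPU)
26 vCPU → host 12 (remaining 3 vCPU)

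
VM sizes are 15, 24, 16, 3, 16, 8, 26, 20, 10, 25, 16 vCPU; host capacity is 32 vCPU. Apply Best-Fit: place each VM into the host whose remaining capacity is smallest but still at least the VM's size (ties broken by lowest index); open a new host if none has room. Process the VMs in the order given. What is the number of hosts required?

7

host 1: place 15 vCPU, 17 vCPU left
host 2: place 24 vCPU, 8 vCPU left
host 1: place 16 vCPU, 1 vCPU left
host 2: place 3 vCPU, 5 vCPU left
host 3: place 16 vCPU, 16 vCPU left
host 3: place 8 vCPU, 8 vCPU left
host 4: place 26 vCPU, 6 vCPU left
host 5: place 20 vCPU, 12 vCPU left
host 5: place 10 vCPU, 2 vCPU left
host 6: place 25 vCPU, 7 vCPU left
host 7: place 16 vCPU, 16 vCPU left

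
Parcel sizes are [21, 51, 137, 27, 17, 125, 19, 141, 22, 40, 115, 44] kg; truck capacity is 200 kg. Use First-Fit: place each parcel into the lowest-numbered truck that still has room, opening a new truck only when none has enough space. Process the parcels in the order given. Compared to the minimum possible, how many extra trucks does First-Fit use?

First-Fit: [21,51,27,17,19,22,40] [137,44] [125] [141] [115] → 5 trucks.
Total size 759 kg; any packing needs at least ⌈759/200⌉ = 4 trucks.
An optimal packing achieves that bound: [141,51] [137,44,19] [125,40,27] [115,22,21,17] → 4 trucks.
Excess: 5 − 4 = 1.

1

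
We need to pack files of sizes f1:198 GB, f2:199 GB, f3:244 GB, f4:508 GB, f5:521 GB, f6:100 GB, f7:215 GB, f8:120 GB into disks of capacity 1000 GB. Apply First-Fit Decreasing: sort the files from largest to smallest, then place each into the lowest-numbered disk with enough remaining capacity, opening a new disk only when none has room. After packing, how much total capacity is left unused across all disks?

Sorted descending: 521, 508, 244, 215, 199, 198, 120, 100.
disk 1: place 521 GB, 479 GB left
disk 2: place 508 GB, 492 GB left
disk 1: place 244 GB, 235 GB left
disk 1: place 215 GB, 20 GB left
disk 2: place 199 GB, 293 GB left
disk 2: place 198 GB, 95 GB left
disk 3: place 120 GB, 880 GB left
disk 3: place 100 GB, 780 GB left
3 disks × 1000 GB = 3000 GB; used 2105 GB; unused 895 GB.

895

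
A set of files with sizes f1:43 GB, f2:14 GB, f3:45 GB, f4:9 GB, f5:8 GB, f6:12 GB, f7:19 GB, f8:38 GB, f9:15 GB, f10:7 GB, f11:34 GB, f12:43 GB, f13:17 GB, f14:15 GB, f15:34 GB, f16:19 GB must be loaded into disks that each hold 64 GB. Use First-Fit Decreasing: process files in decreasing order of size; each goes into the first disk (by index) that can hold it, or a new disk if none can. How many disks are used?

6

Sorted descending: 45, 43, 43, 38, 34, 34, 19, 19, 17, 15, 15, 14, 12, 9, 8, 7.
45 GB → disk 1 (remaining 19 GB)
43 GB → disk 2 (remaining 21 GB)
43 GB → disk 3 (remaining 21 GB)
38 GB → disk 4 (remaining 26 GB)
34 GB → disk 5 (remaining 30 GB)
34 GB → disk 6 (remaining 30 GB)
19 GB → disk 1 (remaining 0 GB)
19 GB → disk 2 (remaining 2 GB)
17 GB → disk 3 (remaining 4 GB)
15 GB → disk 4 (remaining 11 GB)
15 GB → disk 5 (remaining 15 GB)
14 GB → disk 5 (remaining 1 GB)
12 GB → disk 6 (remaining 18 GB)
9 GB → disk 4 (remaining 2 GB)
8 GB → disk 6 (remaining 10 GB)
7 GB → disk 6 (remaining 3 GB)
Final disks: [45,19] [43,19] [43,17] [38,15,9] [34,15,14] [34,12,8,7].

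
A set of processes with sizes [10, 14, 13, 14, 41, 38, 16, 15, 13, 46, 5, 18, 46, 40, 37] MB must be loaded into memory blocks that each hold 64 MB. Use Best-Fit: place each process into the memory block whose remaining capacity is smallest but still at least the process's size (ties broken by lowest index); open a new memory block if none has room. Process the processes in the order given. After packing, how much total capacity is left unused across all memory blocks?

82

Put 10 MB in memory block 1; 54 MB remain.
Put 14 MB in memory block 1; 40 MB remain.
Put 13 MB in memory block 1; 27 MB remain.
Put 14 MB in memory block 1; 13 MB remain.
Put 41 MB in memory block 2; 23 MB remain.
Put 38 MB in memory block 3; 26 MB remain.
Put 16 MB in memory block 2; 7 MB remain.
Put 15 MB in memory block 3; 11 MB remain.
Put 13 MB in memory block 1; 0 MB remain.
Put 46 MB in memory block 4; 18 MB remain.
Put 5 MB in memory block 2; 2 MB remain.
Put 18 MB in memory block 4; 0 MB remain.
Put 46 MB in memory block 5; 18 MB remain.
Put 40 MB in memory block 6; 24 MB remain.
Put 37 MB in memory block 7; 27 MB remain.
7 memory blocks × 64 MB = 448 MB; used 366 MB; unused 82 MB.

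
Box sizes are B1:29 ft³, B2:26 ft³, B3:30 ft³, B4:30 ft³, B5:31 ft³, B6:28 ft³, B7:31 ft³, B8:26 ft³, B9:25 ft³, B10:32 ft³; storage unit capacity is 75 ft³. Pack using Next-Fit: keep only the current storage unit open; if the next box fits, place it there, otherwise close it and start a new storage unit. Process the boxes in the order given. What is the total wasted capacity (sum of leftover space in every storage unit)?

storage unit 1: place B1 (29 ft³), 46 ft³ left
storage unit 1: place B2 (26 ft³), 20 ft³ left
storage unit 2: place B3 (30 ft³), 45 ft³ left
storage unit 2: place B4 (30 ft³), 15 ft³ left
storage unit 3: place B5 (31 ft³), 44 ft³ left
storage unit 3: place B6 (28 ft³), 16 ft³ left
storage unit 4: place B7 (31 ft³), 44 ft³ left
storage unit 4: place B8 (26 ft³), 18 ft³ left
storage unit 5: place B9 (25 ft³), 50 ft³ left
storage unit 5: place B10 (32 ft³), 18 ft³ left
5 storage units × 75 ft³ = 375 ft³; used 288 ft³; unused 87 ft³.

87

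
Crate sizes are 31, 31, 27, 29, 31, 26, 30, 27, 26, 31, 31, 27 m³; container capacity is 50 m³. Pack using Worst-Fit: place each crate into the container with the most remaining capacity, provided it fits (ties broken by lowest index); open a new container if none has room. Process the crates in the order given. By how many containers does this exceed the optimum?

0

Worst-Fit: [31] [31] [27] [29] [31] [26] [30] [27] [26] [31] [31] [27] → 12 containers.
12 crates exceed 25 m³ (half the capacity), and no two of those can share a container, so at least 12 containers are needed.
So 12 is already optimal.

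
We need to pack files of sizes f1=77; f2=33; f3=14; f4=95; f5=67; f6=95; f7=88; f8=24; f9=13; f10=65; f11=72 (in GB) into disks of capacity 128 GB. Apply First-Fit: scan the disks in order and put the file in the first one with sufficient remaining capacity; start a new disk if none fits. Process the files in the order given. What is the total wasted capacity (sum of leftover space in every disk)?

Put f1 (77 GB) in disk 1; 51 GB remain.
Put f2 (33 GB) in disk 1; 18 GB remain.
Put f3 (14 GB) in disk 1; 4 GB remain.
Put f4 (95 GB) in disk 2; 33 GB remain.
Put f5 (67 GB) in disk 3; 61 GB remain.
Put f6 (95 GB) in disk 4; 33 GB remain.
Put f7 (88 GB) in disk 5; 40 GB remain.
Put f8 (24 GB) in disk 2; 9 GB remain.
Put f9 (13 GB) in disk 3; 48 GB remain.
Put f10 (65 GB) in disk 6; 63 GB remain.
Put f11 (72 GB) in disk 7; 56 GB remain.
7 disks × 128 GB = 896 GB; used 643 GB; unused 253 GB.

253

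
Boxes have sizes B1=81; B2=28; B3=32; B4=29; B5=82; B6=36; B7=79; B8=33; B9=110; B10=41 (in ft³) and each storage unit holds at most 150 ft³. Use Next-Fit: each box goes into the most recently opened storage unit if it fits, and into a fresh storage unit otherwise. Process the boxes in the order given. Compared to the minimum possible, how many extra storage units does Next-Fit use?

Next-Fit: [81,28,32] [29,82,36] [79,33] [110] [41] → 5 storage units.
Total size 551 ft³; any packing needs at least ⌈551/150⌉ = 4 storage units.
An optimal packing achieves that bound: [110,36] [82,41] [81,33,32] [79,29,28] → 4 storage units.
Excess: 5 − 4 = 1.

1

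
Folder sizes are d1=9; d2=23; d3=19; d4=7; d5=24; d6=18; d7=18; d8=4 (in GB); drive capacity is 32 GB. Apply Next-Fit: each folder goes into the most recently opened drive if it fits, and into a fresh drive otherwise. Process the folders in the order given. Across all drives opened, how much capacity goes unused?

38

d1 (9 GB) → drive 1 (remaining 23 GB)
d2 (23 GB) → drive 1 (remaining 0 GB)
d3 (19 GB) → drive 2 (remaining 13 GB)
d4 (7 GB) → drive 2 (remaining 6 GB)
d5 (24 GB) → drive 3 (remaining 8 GB)
d6 (18 GB) → drive 4 (remaining 14 GB)
d7 (18 GB) → drive 5 (remaining 14 GB)
d8 (4 GB) → drive 5 (remaining 10 GB)
5 drives × 32 GB = 160 GB; used 122 GB; unused 38 GB.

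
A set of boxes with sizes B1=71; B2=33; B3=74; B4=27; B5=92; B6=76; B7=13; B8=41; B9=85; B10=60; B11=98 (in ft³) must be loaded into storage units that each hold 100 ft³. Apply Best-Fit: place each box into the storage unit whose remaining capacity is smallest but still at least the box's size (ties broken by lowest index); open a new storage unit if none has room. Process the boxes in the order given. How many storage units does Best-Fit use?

8

storage unit 1: place B1 (71 ft³), 29 ft³ left
storage unit 2: place B2 (33 ft³), 67 ft³ left
storage unit 3: place B3 (74 ft³), 26 ft³ left
storage unit 1: place B4 (27 ft³), 2 ft³ left
storage unit 4: place B5 (92 ft³), 8 ft³ left
storage unit 5: place B6 (76 ft³), 24 ft³ left
storage unit 5: place B7 (13 ft³), 11 ft³ left
storage unit 2: place B8 (41 ft³), 26 ft³ left
storage unit 6: place B9 (85 ft³), 15 ft³ left
storage unit 7: place B10 (60 ft³), 40 ft³ left
storage unit 8: place B11 (98 ft³), 2 ft³ left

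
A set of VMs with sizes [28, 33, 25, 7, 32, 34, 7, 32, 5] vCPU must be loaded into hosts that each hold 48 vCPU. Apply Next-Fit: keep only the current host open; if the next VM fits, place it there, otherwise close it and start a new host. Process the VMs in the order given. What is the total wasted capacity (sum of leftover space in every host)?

85

host 1: place 28 vCPU, 20 vCPU left
host 2: place 33 vCPU, 15 vCPU left
host 3: place 25 vCPU, 23 vCPU left
host 3: place 7 vCPU, 16 vCPU left
host 4: place 32 vCPU, 16 vCPU left
host 5: place 34 vCPU, 14 vCPU left
host 5: place 7 vCPU, 7 vCPU left
host 6: place 32 vCPU, 16 vCPU left
host 6: place 5 vCPU, 11 vCPU left
6 hosts × 48 vCPU = 288 vCPU; used 203 vCPU; unused 85 vCPU.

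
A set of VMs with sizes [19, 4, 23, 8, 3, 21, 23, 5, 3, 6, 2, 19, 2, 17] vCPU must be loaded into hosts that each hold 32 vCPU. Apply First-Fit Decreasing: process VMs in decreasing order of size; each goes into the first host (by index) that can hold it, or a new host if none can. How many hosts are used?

Sorted descending: 23, 23, 21, 19, 19, 17, 8, 6, 5, 4, 3, 3, 2, 2.
23 vCPU → host 1 (remaining 9 vCPU)
23 vCPU → host 2 (remaining 9 vCPU)
21 vCPU → host 3 (remaining 11 vCPU)
19 vCPU → host 4 (remaining 13 vCPU)
19 vCPU → host 5 (remaining 13 vCPU)
17 vCPU → host 6 (remaining 15 vCPU)
8 vCPU → host 1 (remaining 1 vCPU)
6 vCPU → host 2 (remaining 3 vCPU)
5 vCPU → host 3 (remaining 6 vCPU)
4 vCPU → host 3 (remaining 2 vCPU)
3 vCPU → host 2 (remaining 0 vCPU)
3 vCPU → host 4 (remaining 10 vCPU)
2 vCPU → host 3 (remaining 0 vCPU)
2 vCPU → host 4 (remaining 8 vCPU)

6 hosts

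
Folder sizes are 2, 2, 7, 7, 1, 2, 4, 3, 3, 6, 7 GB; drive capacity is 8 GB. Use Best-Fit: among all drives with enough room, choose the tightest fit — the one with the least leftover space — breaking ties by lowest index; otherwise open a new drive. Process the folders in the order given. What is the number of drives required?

Put 2 GB in drive 1; 6 GB remain.
Put 2 GB in drive 1; 4 GB remain.
Put 7 GB in drive 2; 1 GB remain.
Put 7 GB in drive 3; 1 GB remain.
Put 1 GB in drive 2; 0 GB remain.
Put 2 GB in drive 1; 2 GB remain.
Put 4 GB in drive 4; 4 GB remain.
Put 3 GB in drive 4; 1 GB remain.
Put 3 GB in drive 5; 5 GB remain.
Put 6 GB in drive 6; 2 GB remain.
Put 7 GB in drive 7; 1 GB remain.

7 drives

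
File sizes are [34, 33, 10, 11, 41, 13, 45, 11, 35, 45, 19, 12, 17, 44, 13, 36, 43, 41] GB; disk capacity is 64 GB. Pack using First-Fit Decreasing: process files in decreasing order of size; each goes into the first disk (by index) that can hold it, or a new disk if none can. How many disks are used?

Sorted descending: 45, 45, 44, 43, 41, 41, 36, 35, 34, 33, 19, 17, 13, 13, 12, 11, 11, 10.
disk 1: place 45 GB, 19 GB left
disk 2: place 45 GB, 19 GB left
disk 3: place 44 GB, 20 GB left
disk 4: place 43 GB, 21 GB left
disk 5: place 41 GB, 23 GB left
disk 6: place 41 GB, 23 GB left
disk 7: place 36 GB, 28 GB left
disk 8: place 35 GB, 29 GB left
disk 9: place 34 GB, 30 GB left
disk 10: place 33 GB, 31 GB left
disk 1: place 19 GB, 0 GB left
disk 2: place 17 GB, 2 GB left
disk 3: place 13 GB, 7 GB left
disk 4: place 13 GB, 8 GB left
disk 5: place 12 GB, 11 GB left
disk 5: place 11 GB, 0 GB left
disk 6: place 11 GB, 12 GB left
disk 6: place 10 GB, 2 GB left
Final disks: [45,19] [45,17] [44,13] [43,13] [41,12,11] [41,11,10] [36] [35] [34] [33].

10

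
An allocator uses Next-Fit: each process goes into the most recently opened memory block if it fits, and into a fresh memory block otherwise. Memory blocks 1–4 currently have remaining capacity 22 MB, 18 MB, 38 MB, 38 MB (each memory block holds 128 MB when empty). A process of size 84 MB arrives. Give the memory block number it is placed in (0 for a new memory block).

Next-Fit only looks at memory block 4, which has 38 MB free.
84 MB does not fit, so a new memory block is opened.

0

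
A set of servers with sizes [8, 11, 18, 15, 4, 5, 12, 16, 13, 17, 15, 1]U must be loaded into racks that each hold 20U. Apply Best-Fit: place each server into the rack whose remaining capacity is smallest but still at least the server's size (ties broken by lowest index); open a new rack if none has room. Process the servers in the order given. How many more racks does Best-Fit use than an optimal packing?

0

Best-Fit: [8,11,1] [18] [15,4] [5,12] [16] [13] [17] [15] → 8 racks.
8 servers exceed 10U (half the capacity), and no two of those can share a rack, so at least 8 racks are needed.
So 8 is already optimal.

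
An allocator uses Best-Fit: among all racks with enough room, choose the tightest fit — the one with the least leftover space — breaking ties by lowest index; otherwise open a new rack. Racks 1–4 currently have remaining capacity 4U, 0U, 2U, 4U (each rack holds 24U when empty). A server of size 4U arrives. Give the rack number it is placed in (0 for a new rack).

Racks with room: rack 1 (4U), rack 4 (4U).
Tightest fit is rack 1 with 4U free.

1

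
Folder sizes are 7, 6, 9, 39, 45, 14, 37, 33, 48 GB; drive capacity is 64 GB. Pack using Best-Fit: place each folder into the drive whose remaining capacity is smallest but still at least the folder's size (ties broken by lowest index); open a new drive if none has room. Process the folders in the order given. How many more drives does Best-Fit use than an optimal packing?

Best-Fit: [7,6,9,39] [45,14] [37] [33] [48] → 5 drives.
5 folders exceed 32 GB (half the capacity), and no two of those can share a drive, so at least 5 drives are needed.
So 5 is already optimal.

0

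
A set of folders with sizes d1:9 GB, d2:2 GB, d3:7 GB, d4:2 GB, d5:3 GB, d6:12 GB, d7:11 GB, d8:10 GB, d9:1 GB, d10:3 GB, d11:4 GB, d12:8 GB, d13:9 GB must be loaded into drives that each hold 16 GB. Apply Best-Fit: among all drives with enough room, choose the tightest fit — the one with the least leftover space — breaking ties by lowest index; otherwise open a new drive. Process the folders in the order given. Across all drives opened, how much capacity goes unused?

15

d1 (9 GB) → drive 1 (remaining 7 GB)
d2 (2 GB) → drive 1 (remaining 5 GB)
d3 (7 GB) → drive 2 (remaining 9 GB)
d4 (2 GB) → drive 1 (remaining 3 GB)
d5 (3 GB) → drive 1 (remaining 0 GB)
d6 (12 GB) → drive 3 (remaining 4 GB)
d7 (11 GB) → drive 4 (remaining 5 GB)
d8 (10 GB) → drive 5 (remaining 6 GB)
d9 (1 GB) → drive 3 (remaining 3 GB)
d10 (3 GB) → drive 3 (remaining 0 GB)
d11 (4 GB) → drive 4 (remaining 1 GB)
d12 (8 GB) → drive 2 (remaining 1 GB)
d13 (9 GB) → drive 6 (remaining 7 GB)
6 drives × 16 GB = 96 GB; used 81 GB; unused 15 GB.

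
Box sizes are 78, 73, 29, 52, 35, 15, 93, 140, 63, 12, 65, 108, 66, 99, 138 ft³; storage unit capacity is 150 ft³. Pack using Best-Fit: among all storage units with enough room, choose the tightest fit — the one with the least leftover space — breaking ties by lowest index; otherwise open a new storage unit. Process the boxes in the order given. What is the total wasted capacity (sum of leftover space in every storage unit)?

78 ft³ → storage unit 1 (remaining 72 ft³)
73 ft³ → storage unit 2 (remaining 77 ft³)
29 ft³ → storage unit 1 (remaining 43 ft³)
52 ft³ → storage unit 2 (remaining 25 ft³)
35 ft³ → storage unit 1 (remaining 8 ft³)
15 ft³ → storage unit 2 (remaining 10 ft³)
93 ft³ → storage unit 3 (remaining 57 ft³)
140 ft³ → storage unit 4 (remaining 10 ft³)
63 ft³ → storage unit 5 (remaining 87 ft³)
12 ft³ → storage unit 3 (remaining 45 ft³)
65 ft³ → storage unit 5 (remaining 22 ft³)
108 ft³ → storage unit 6 (remaining 42 ft³)
66 ft³ → storage unit 7 (remaining 84 ft³)
99 ft³ → storage unit 8 (remaining 51 ft³)
138 ft³ → storage unit 9 (remaining 12 ft³)
9 storage units × 150 ft³ = 1350 ft³; used 1066 ft³; unused 284 ft³.

284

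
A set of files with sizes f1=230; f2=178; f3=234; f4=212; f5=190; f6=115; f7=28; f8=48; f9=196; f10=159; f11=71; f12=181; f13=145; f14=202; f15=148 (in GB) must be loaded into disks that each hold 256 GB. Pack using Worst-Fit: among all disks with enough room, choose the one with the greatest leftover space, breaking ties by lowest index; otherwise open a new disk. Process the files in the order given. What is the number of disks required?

disk 1: place f1 (230 GB), 26 GB left
disk 2: place f2 (178 GB), 78 GB left
disk 3: place f3 (234 GB), 22 GB left
disk 4: place f4 (212 GB), 44 GB left
disk 5: place f5 (190 GB), 66 GB left
disk 6: place f6 (115 GB), 141 GB left
disk 6: place f7 (28 GB), 113 GB left
disk 6: place f8 (48 GB), 65 GB left
disk 7: place f9 (196 GB), 60 GB left
disk 8: place f10 (159 GB), 97 GB left
disk 8: place f11 (71 GB), 26 GB left
disk 9: place f12 (181 GB), 75 GB left
disk 10: place f13 (145 GB), 111 GB left
disk 11: place f14 (202 GB), 54 GB left
disk 12: place f15 (148 GB), 108 GB left

12 disks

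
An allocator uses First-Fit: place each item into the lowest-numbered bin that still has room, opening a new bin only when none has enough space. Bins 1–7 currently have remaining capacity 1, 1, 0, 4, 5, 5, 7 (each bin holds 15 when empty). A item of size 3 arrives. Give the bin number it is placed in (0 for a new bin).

Bins with room: bin 4 (4), bin 5 (5), bin 6 (5), bin 7 (7).
The first with room is bin 4.

4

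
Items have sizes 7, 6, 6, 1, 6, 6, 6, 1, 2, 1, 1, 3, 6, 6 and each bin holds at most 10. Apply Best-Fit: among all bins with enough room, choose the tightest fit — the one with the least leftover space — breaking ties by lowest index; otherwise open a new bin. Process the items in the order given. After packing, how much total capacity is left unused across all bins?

22

7 → bin 1 (remaining 3)
6 → bin 2 (remaining 4)
6 → bin 3 (remaining 4)
1 → bin 1 (remaining 2)
6 → bin 4 (remaining 4)
6 → bin 5 (remaining 4)
6 → bin 6 (remaining 4)
1 → bin 1 (remaining 1)
2 → bin 2 (remaining 2)
1 → bin 1 (remaining 0)
1 → bin 2 (remaining 1)
3 → bin 3 (remaining 1)
6 → bin 7 (remaining 4)
6 → bin 8 (remaining 4)
8 bins × 10 = 80; used 58; unused 22.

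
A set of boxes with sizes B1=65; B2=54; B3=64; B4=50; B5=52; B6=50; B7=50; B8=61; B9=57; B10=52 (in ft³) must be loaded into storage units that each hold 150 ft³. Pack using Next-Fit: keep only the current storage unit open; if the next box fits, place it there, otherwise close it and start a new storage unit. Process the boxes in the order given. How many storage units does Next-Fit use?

5

B1 (65 ft³) → storage unit 1 (remaining 85 ft³)
B2 (54 ft³) → storage unit 1 (remaining 31 ft³)
B3 (64 ft³) → storage unit 2 (remaining 86 ft³)
B4 (50 ft³) → storage unit 2 (remaining 36 ft³)
B5 (52 ft³) → storage unit 3 (remaining 98 ft³)
B6 (50 ft³) → storage unit 3 (remaining 48 ft³)
B7 (50 ft³) → storage unit 4 (remaining 100 ft³)
B8 (61 ft³) → storage unit 4 (remaining 39 ft³)
B9 (57 ft³) → storage unit 5 (remaining 93 ft³)
B10 (52 ft³) → storage unit 5 (remaining 41 ft³)
Final storage units: [65,54] [64,50] [52,50] [50,61] [57,52].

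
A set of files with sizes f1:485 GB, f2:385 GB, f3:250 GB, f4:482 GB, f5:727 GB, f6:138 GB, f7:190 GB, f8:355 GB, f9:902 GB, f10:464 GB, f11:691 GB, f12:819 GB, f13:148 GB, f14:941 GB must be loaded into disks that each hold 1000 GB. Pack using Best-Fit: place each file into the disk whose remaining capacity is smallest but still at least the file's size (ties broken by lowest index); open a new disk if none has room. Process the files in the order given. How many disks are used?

disk 1: place f1 (485 GB), 515 GB left
disk 1: place f2 (385 GB), 130 GB left
disk 2: place f3 (250 GB), 750 GB left
disk 2: place f4 (482 GB), 268 GB left
disk 3: place f5 (727 GB), 273 GB left
disk 2: place f6 (138 GB), 130 GB left
disk 3: place f7 (190 GB), 83 GB left
disk 4: place f8 (355 GB), 645 GB left
disk 5: place f9 (902 GB), 98 GB left
disk 4: place f10 (464 GB), 181 GB left
disk 6: place f11 (691 GB), 309 GB left
disk 7: place f12 (819 GB), 181 GB left
disk 4: place f13 (148 GB), 33 GB left
disk 8: place f14 (941 GB), 59 GB left
Final disks: [485,385] [250,482,138] [727,190] [355,464,148] [902] [691] [819] [941].

8 disks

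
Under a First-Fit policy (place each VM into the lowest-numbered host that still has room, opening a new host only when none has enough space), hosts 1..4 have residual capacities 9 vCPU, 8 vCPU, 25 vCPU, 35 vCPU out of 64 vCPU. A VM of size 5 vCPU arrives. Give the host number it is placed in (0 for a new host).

1

Hosts with room: host 1 (9 vCPU), host 2 (8 vCPU), host 3 (25 vCPU), host 4 (35 vCPU).
The first with room is host 1.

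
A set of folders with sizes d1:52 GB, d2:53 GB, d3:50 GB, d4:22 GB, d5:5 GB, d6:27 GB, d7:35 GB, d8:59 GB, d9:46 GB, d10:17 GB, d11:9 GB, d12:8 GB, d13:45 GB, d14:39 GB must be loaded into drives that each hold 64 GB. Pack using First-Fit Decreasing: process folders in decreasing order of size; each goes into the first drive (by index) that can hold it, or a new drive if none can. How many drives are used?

Sorted descending: 59, 53, 52, 50, 46, 45, 39, 35, 27, 22, 17, 9, 8, 5.
Put 59 GB in drive 1; 5 GB remain.
Put 53 GB in drive 2; 11 GB remain.
Put 52 GB in drive 3; 12 GB remain.
Put 50 GB in drive 4; 14 GB remain.
Put 46 GB in drive 5; 18 GB remain.
Put 45 GB in drive 6; 19 GB remain.
Put 39 GB in drive 7; 25 GB remain.
Put 35 GB in drive 8; 29 GB remain.
Put 27 GB in drive 8; 2 GB remain.
Put 22 GB in drive 7; 3 GB remain.
Put 17 GB in drive 5; 1 GB remain.
Put 9 GB in drive 2; 2 GB remain.
Put 8 GB in drive 3; 4 GB remain.
Put 5 GB in drive 1; 0 GB remain.
Final drives: [59,5] [53,9] [52,8] [50] [46,17] [45] [39,22] [35,27].

8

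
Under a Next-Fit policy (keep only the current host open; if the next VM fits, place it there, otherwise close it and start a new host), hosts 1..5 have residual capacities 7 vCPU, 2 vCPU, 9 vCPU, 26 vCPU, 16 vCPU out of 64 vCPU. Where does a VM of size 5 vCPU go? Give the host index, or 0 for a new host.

5

Next-Fit only looks at host 5, which has 16 vCPU free.
5 vCPU fits there.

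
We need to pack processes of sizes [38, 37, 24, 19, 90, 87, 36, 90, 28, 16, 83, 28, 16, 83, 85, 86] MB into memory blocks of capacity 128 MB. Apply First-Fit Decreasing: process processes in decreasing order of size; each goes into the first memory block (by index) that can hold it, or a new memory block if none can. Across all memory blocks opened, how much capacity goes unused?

50

Sorted descending: 90, 90, 87, 86, 85, 83, 83, 38, 37, 36, 28, 28, 24, 19, 16, 16.
memory block 1: place 90 MB, 38 MB left
memory block 2: place 90 MB, 38 MB left
memory block 3: place 87 MB, 41 MB left
memory block 4: place 86 MB, 42 MB left
memory block 5: place 85 MB, 43 MB left
memory block 6: place 83 MB, 45 MB left
memory block 7: place 83 MB, 45 MB left
memory block 1: place 38 MB, 0 MB left
memory block 2: place 37 MB, 1 MB left
memory block 3: place 36 MB, 5 MB left
memory block 4: place 28 MB, 14 MB left
memory block 5: place 28 MB, 15 MB left
memory block 6: place 24 MB, 21 MB left
memory block 6: place 19 MB, 2 MB left
memory block 7: place 16 MB, 29 MB left
memory block 7: place 16 MB, 13 MB left
7 memory blocks × 128 MB = 896 MB; used 846 MB; unused 50 MB.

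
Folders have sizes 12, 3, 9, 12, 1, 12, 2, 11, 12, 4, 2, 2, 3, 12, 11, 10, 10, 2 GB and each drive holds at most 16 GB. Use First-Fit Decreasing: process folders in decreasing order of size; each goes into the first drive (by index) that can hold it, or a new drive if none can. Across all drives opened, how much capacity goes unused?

Sorted descending: 12, 12, 12, 12, 12, 11, 11, 10, 10, 9, 4, 3, 3, 2, 2, 2, 2, 1.
drive 1: place 12 GB, 4 GB left
drive 2: place 12 GB, 4 GB left
drive 3: place 12 GB, 4 GB left
drive 4: place 12 GB, 4 GB left
drive 5: place 12 GB, 4 GB left
drive 6: place 11 GB, 5 GB left
drive 7: place 11 GB, 5 GB left
drive 8: place 10 GB, 6 GB left
drive 9: place 10 GB, 6 GB left
drive 10: place 9 GB, 7 GB left
drive 1: place 4 GB, 0 GB left
drive 2: place 3 GB, 1 GB left
drive 3: place 3 GB, 1 GB left
drive 4: place 2 GB, 2 GB left
drive 4: place 2 GB, 0 GB left
drive 5: place 2 GB, 2 GB left
drive 5: place 2 GB, 0 GB left
drive 2: place 1 GB, 0 GB left
10 drives × 16 GB = 160 GB; used 130 GB; unused 30 GB.

30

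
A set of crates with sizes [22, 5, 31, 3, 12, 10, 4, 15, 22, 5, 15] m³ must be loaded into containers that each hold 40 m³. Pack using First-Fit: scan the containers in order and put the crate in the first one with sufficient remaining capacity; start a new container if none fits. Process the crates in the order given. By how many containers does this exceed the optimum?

First-Fit: [22,5,3,10] [31,4,5] [12,15] [22,15] → 4 containers.
Total size 144 m³; any packing needs at least ⌈144/40⌉ = 4 containers.
So 4 is already optimal.

0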